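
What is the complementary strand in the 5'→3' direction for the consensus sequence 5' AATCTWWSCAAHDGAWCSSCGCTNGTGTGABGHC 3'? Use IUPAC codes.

5'-GDCVTCACACNAGCGSSGWTCHDTTGSWWAGATT-3'

Standard pairs A↔T, G↔C; ambiguity codes pair W↔W, S↔S, B↔V, D↔H, N↔N. Complement (TTAGAWWSGTTDHCTWGSSGCGANCACACTVCDG), then reverse for 5'→3'.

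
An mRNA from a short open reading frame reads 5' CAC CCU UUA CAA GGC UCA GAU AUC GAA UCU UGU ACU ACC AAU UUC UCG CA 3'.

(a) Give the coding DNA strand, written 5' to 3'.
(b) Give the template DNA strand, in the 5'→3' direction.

(a) 5'-CACCCTTTACAAGGCTCAGATATCGAATCTTGTACTACCAATTTCTCGCA-3'
(b) 5'-TGCGAGAAATTGGTAGTACAAGATTCGATATCTGAGCCTTGTAAAGGGTG-3'

(a) The coding strand matches the mRNA with U→T.
(b) The template strand is the reverse complement of the coding strand.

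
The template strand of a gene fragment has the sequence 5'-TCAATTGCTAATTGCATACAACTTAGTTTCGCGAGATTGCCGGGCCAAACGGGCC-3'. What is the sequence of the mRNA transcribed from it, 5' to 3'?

5'-GGCCCGUUUGGCCCGGCAAUCUCGCGAAACUAAGUUGUAUGCAAUUAGCAAUUGA-3'

RNA polymerase reads the template 3'→5' and synthesizes mRNA 5'→3' by base-pairing (A→U, T→A, G↔C). The complement of the template is AGTTAACGATTAACGTATGTTGAATCAAAGCGCTCTAACGGCCCGGTTTGCCCGG; antiparallel, so 5'→3' the coding strand is GGCCCGTTTGGCCCGGCAATCTCGCGAAACTAAGTTGTATGCAATTAGCAATTGA. Replace T with U for the mRNA.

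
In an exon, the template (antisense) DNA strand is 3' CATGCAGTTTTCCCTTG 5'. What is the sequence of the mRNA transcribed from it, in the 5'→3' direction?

5'-GUACGUCAAAAGGGAAC-3'

Reading the template 3'→5' as shown, RNA polymerase pairs each base (A→U, T→A, G↔C) to build mRNA 5'→3' directly.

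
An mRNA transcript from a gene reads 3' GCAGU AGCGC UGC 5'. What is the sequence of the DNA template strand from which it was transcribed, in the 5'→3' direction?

5'-CGTCATCGCGACG-3'

Written 5'→3' the mRNA is CGUCGCGAUGACG, so the coding DNA strand is CGTCGCGATGACG. The template is its reverse complement.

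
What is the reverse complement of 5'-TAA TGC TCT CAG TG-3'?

5'-CACTGAGAGCATTA-3'

Reading the sequence 3'→5' and pairing each base (A↔T, G↔C) gives the reverse complement directly.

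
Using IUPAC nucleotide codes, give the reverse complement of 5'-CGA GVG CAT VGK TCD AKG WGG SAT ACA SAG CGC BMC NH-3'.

Standard pairs A↔T, G↔C; ambiguity codes pair M↔K, W↔W, S↔S, B↔V, D↔H, N↔N. Complement (GCTCBCGTABCMAGHTMCWCCSTATGTSTCGCGVKGND), then reverse for 5'→3'.

5'-DNGKVGCGCTSTGTATSCCWCMTHGAMCBATGCBCTCG-3'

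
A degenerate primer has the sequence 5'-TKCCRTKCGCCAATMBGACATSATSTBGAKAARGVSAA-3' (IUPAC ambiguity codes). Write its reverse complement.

Standard pairs A↔T, G↔C; ambiguity codes pair R↔Y, M↔K, S↔S, B↔V. Complement (AMGGYAMGCGGTTAKVCTGTASTASAVCTMTTYCBSTT), then reverse for 5'→3'.

5'-TTSBCYTTMTCVASATSATGTCVKATTGGCGMAYGGMA-3'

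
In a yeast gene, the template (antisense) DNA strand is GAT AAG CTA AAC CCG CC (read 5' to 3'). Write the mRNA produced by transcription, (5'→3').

The mRNA has the sequence of the coding strand (reverse complement of the template) with T→U. Reverse complement of GATAAGCTAAACCCGCC is GGCGGGTTTAGCTTATC; then T→U.

5'-GGCGGGUUUAGCUUAUC-3'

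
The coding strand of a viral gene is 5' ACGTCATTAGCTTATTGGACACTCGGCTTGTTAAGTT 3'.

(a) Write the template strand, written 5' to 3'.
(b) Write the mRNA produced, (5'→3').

(a) 5'-AACTTAACAAGCCGAGTGTCCAATAAGCTAATGACGT-3'
(b) 5′-ACGUCAUUAGCUUAUUGGACACUCGGCUUGUUAAGUU-3′

(a) The template strand is the reverse complement of the coding strand: complement TGCAGTAATCGAATAACCTGTGAGCCGAACAATTCAA, then reverse.
(b) mRNA matches the coding strand with T→U.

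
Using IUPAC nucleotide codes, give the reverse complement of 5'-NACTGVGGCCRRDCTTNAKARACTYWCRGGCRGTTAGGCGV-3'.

5′-BCGCCTAACYGCCYGWRAGTYTMTNAAGHYYGGCCBCAGTN-3′

Standard pairs A↔T, G↔C; ambiguity codes pair R↔Y, K↔M, W↔W, D↔H, V↔B, N↔N. Complement (NTGACBCCGGYYHGAANTMTYTGARWGYCCGYCAATCCGCB), then reverse for 5'→3'.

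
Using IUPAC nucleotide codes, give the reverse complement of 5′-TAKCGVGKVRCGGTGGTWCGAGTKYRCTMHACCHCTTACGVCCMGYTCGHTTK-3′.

5'-MAADCGARCKGGBCGTAAGDGGTDKAGYRMACTCGWACCACCGYBMCBCGMTA-3'

Standard pairs A↔T, G↔C; ambiguity codes pair R↔Y, M↔K, W↔W, H↔D, V↔B. Complement (ATMGCBCMBYGCCACCAWGCTCAMRYGAKDTGGDGAATGCBGGKCRAGCDAAM), then reverse for 5'→3'.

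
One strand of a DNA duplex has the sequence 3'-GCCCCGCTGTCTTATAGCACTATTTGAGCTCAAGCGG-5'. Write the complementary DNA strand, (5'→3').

5'-CGGGGCGACAGAATATCGTGATAAACTCGAGTTCGCC-3'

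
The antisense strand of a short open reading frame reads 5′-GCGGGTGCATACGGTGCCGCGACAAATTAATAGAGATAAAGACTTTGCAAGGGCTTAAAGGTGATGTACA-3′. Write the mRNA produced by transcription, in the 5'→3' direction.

5'-UGUACAUCACCUUUAAGCCCUUGCAAAGUCUUUAUCUCUAUUAAUUUGUCGCGGCACCGUAUGCACCCGC-3'

RNA polymerase reads the template 3'→5' and synthesizes mRNA 5'→3' by base-pairing (A→U, T→A, G↔C). The complement of the template is CGCCCACGTATGCCACGGCGCTGTTTAATTATCTCTATTTCTGAAACGTTCCCGAATTTCCACTACATGT; antiparallel, so 5'→3' the coding strand is TGTACATCACCTTTAAGCCCTTGCAAAGTCTTTATCTCTATTAATTTGTCGCGGCACCGTATGCACCCGC. Replace T with U for the mRNA.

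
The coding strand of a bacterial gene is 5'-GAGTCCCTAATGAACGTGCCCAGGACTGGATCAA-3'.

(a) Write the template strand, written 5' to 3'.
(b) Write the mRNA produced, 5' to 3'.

(a) 5'-TTGATCCAGTCCTGGGCACGTTCATTAGGGACTC-3'
(b) 5'-GAGUCCCUAAUGAACGUGCCCAGGACUGGAUCAA-3'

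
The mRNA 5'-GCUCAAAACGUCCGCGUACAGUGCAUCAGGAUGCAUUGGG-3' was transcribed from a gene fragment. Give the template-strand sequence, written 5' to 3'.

5'-CCCAATGCATCCTGATGCACTGTACGCGGACGTTTTGAGC-3'

Replace U with T to get the coding DNA strand: GCTCAAAACGTCCGCGTACAGTGCATCAGGATGCATTGGG. The template strand is its reverse complement (complement CGAGTTTTGCAGGCGCATGTCACGTAGTCCTACGTAACCC, then reverse).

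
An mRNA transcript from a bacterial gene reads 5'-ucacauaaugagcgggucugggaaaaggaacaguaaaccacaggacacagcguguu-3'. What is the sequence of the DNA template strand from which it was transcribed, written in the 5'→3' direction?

Replace U with T to get the coding DNA strand: TCACATAATGAGCGGGTCTGGGAAAAGGAACAGTAAACCACAGGACACAGCGTGTT. The template strand is its reverse complement (complement AGTGTATTACTCGCCCAGACCCTTTTCCTTGTCATTTGGTGTCCTGTGTCGCACAA, then reverse).

5′-AACACGCTGTGTCCTGTGGTTTACTGTTCCTTTTCCCAGACCCGCTCATTATGTGA-3′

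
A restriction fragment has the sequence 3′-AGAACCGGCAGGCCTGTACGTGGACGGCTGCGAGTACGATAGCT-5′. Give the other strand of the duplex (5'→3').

5'-TCTTGGCCGTCCGGACATGCACCTGCCGACGCTCATGCTATCGA-3'

The strand is given 3'→5', so its complement runs 5'→3' in the same left-to-right order: pair each base A↔T, G↔C.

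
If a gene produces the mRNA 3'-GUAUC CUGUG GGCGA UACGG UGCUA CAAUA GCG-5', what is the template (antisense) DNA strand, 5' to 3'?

Written 5'→3' the mRNA is GCGAUAACAUCGUGGCAUAGCGGGUGUCCUAUG, so the coding DNA strand is GCGATAACATCGTGGCATAGCGGGTGTCCTATG. The template is its reverse complement.

5'-CATAGGACACCCGCTATGCCACGATGTTATCGC-3'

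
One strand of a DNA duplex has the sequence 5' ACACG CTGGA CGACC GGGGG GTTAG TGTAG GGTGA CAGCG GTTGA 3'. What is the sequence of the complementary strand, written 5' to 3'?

The complement of ACACGCTGGACGACCGGGGGGTTAGTGTAGGGTGACAGCGGTTGA is TGTGCGACCTGCTGGCCCCCCAATCACATCCCACTGTCGCCAACT (A↔T, G↔C). DNA strands are antiparallel, so the complementary strand runs 3'→5'; reversing gives the 5'→3' form.

5'-TCAACCGCTGTCACCCTACACTAACCCCCCGGTCGTCCAGCGTGT-3'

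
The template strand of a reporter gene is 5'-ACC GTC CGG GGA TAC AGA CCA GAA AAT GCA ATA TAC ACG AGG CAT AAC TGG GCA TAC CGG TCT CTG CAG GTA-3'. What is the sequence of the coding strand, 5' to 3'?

5'-TACCTGCAGAGACCGGTATGCCCAGTTATGCCTCGTGTATATTGCATTTTCTGGTCTGTATCCCCGGACGGT-3'

The coding strand is complementary and antiparallel to the template: take the complement (A↔T, G↔C) and reverse.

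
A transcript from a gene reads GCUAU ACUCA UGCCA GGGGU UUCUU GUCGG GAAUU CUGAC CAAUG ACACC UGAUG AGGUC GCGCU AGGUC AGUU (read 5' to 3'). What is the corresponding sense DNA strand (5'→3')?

The coding DNA strand has the same 5'→3' sequence as the mRNA with U replaced by T.

5'-GCTATACTCATGCCAGGGGTTTCTTGTCGGGAATTCTGACCAATGACACCTGATGAGGTCGCGCTAGGTCAGTT-3'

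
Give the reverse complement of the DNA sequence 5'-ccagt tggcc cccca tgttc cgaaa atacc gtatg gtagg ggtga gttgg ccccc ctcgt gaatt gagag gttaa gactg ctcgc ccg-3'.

5′-CGGGCGAGCAGTCTTAACCTCTCAATTCACGAGGGGGGCCAACTCACCCCTACCATACGGTATTTTCGGAACATGGGGGGCCAACTGG-3′

Complement each base (A↔T, G↔C): GGTCAACCGGGGGGTACAAGGCTTTTATGGCATACCATCCCCACTCAACCGGGGGGAGCACTTAACTCTCCAATTCTGACGAGCGGGC. Then reverse.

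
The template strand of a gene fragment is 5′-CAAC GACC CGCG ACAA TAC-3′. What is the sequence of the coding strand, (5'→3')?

5′-GTATTGTCGCGGGTCGTTG-3′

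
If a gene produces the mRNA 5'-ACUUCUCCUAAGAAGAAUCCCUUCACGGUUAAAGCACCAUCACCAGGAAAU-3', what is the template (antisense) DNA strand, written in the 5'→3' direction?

Replace U with T to get the coding DNA strand: ACTTCTCCTAAGAAGAATCCCTTCACGGTTAAAGCACCATCACCAGGAAAT. The template strand is its reverse complement (complement TGAAGAGGATTCTTCTTAGGGAAGTGCCAATTTCGTGGTAGTGGTCCTTTA, then reverse).

5′-ATTTCCTGGTGATGGTGCTTTAACCGTGAAGGGATTCTTCTTAGGAGAAGT-3′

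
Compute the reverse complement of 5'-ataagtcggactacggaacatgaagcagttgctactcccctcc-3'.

Reading the sequence 3'→5' and pairing each base (A↔T, G↔C) gives the reverse complement directly.

5'-GGAGGGGAGTAGCAACTGCTTCATGTTCCGTAGTCCGACTTAT-3'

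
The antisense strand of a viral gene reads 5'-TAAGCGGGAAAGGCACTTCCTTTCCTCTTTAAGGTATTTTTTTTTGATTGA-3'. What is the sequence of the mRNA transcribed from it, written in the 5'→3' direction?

5'-UCAAUCAAAAAAAAAUACCUUAAAGAGGAAAGGAAGUGCCUUUCCCGCUUA-3'

RNA polymerase reads the template 3'→5' and synthesizes mRNA 5'→3' by base-pairing (A→U, T→A, G↔C). The complement of the template is ATTCGCCCTTTCCGTGAAGGAAAGGAGAAATTCCATAAAAAAAAACTAACT; antiparallel, so 5'→3' the coding strand is TCAATCAAAAAAAAATACCTTAAAGAGGAAAGGAAGTGCCTTTCCCGCTTA. Replace T with U for the mRNA.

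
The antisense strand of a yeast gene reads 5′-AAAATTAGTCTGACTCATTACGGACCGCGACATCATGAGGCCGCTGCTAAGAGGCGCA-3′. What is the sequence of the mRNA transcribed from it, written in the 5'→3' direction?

RNA polymerase reads the template 3'→5' and synthesizes mRNA 5'→3' by base-pairing (A→U, T→A, G↔C). The complement of the template is TTTTAATCAGACTGAGTAATGCCTGGCGCTGTAGTACTCCGGCGACGATTCTCCGCGT; antiparallel, so 5'→3' the coding strand is TGCGCCTCTTAGCAGCGGCCTCATGATGTCGCGGTCCGTAATGAGTCAGACTAATTTT. Replace T with U for the mRNA.

5'-UGCGCCUCUUAGCAGCGGCCUCAUGAUGUCGCGGUCCGUAAUGAGUCAGACUAAUUUU-3'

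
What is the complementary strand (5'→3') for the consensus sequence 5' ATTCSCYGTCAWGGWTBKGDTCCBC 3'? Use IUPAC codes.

5'-GVGGAHCMVAWCCWTGACRGSGAAT-3'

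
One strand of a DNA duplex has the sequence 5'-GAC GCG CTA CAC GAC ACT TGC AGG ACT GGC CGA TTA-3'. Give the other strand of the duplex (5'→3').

5′-TAATCGGCCAGTCCTGCAAGTGTCGTGTAGCGCGTC-3′

The complement of GACGCGCTACACGACACTTGCAGGACTGGCCGATTA is CTGCGCGATGTGCTGTGAACGTCCTGACCGGCTAAT (A↔T, G↔C). DNA strands are antiparallel, so the complementary strand runs 3'→5'; reversing gives the 5'→3' form.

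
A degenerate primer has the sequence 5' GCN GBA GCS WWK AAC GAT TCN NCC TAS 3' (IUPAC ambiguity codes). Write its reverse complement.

Standard pairs A↔T, G↔C; ambiguity codes pair K↔M, W↔W, S↔S, B↔V, N↔N. Complement (CGNCVTCGSWWMTTGCTAAGNNGGATS), then reverse for 5'→3'.

5'-STAGGNNGAATCGTTMWWSGCTVCNGC-3'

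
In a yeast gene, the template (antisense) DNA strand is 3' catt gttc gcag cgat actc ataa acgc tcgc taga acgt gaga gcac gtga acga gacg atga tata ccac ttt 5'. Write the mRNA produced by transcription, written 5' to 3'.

Reading the template 3'→5' as shown, RNA polymerase pairs each base (A→U, T→A, G↔C) to build mRNA 5'→3' directly.

5′-GUAACAAGCGUCGCUAUGAGUAUUUGCGAGCGAUCUUGCACUCUCGUGCACUUGCUCUGCUACUAUAUGGUGAAA-3′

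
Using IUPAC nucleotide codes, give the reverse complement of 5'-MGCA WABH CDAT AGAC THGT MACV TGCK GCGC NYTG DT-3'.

5′-AHCARNGCGCMGCABGTKACDAGTCTATHGDVTWTGCK-3′

Standard pairs A↔T, G↔C; ambiguity codes pair Y↔R, M↔K, W↔W, B↔V, D↔H, N↔N. Complement (KCGTWTVDGHTATCTGADCAKTGBACGMCGCGNRACHA), then reverse for 5'→3'.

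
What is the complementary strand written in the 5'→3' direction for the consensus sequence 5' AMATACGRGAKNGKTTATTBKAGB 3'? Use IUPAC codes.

5'-VCTMVAATAAMCNMTCYCGTATKT-3'

Standard pairs A↔T, G↔C; ambiguity codes pair R↔Y, M↔K, B↔V, N↔N. Complement (TKTATGCYCTMNCMAATAAVMTCV), then reverse for 5'→3'.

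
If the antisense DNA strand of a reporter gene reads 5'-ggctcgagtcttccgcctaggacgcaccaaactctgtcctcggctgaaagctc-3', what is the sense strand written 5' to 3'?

The coding strand is complementary and antiparallel to the template: take the complement (A↔T, G↔C) and reverse.

5'-GAGCTTTCAGCCGAGGACAGAGTTTGGTGCGTCCTAGGCGGAAGACTCGAGCC-3'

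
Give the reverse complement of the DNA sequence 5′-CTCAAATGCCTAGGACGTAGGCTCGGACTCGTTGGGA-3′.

5'-TCCCAACGAGTCCGAGCCTACGTCCTAGGCATTTGAG-3'

Complement each base (A↔T, G↔C): GAGTTTACGGATCCTGCATCCGAGCCTGAGCAACCCT. Then reverse.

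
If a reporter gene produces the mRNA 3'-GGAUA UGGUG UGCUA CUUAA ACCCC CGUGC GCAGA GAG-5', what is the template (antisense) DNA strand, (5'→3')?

5'-CCTATACCACACGATGAATTTGGGGGCACGCGTCTCTC-3'

Written 5'→3' the mRNA is GAGAGACGCGUGCCCCCAAAUUCAUCGUGUGGUAUAGG, so the coding DNA strand is GAGAGACGCGTGCCCCCAAATTCATCGTGTGGTATAGG. The template is its reverse complement.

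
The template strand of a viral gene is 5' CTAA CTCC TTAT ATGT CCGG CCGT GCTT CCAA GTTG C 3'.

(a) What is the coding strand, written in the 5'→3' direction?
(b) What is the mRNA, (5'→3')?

(a) 5'-GCAACTTGGAAGCACGGCCGGACATATAAGGAGTTAG-3'
(b) 5'-GCAACUUGGAAGCACGGCCGGACAUAUAAGGAGUUAG-3'

(a) The coding strand is the reverse complement of the template: complement GATTGAGGAATATACAGGCCGGCACGAAGGTTCAACG, then reverse.
(b) mRNA has the coding-strand sequence with T→U.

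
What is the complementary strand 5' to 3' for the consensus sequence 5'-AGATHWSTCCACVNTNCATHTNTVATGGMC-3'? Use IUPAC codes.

Standard pairs A↔T, G↔C; ambiguity codes pair M↔K, W↔W, S↔S, H↔D, V↔B, N↔N. Complement (TCTADWSAGGTGBNANGTADANABTACCKG), then reverse for 5'→3'.

5'-GKCCATBANADATGNANBGTGGASWDATCT-3'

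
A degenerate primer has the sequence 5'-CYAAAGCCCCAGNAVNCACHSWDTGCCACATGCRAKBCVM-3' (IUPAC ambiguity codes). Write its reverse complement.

5'-KBGVMTYGCATGTGGCAHWSDGTGNBTNCTGGGGCTTTRG-3'

Standard pairs A↔T, G↔C; ambiguity codes pair R↔Y, M↔K, W↔W, S↔S, B↔V, D↔H, N↔N. Complement (GRTTTCGGGGTCNTBNGTGDSWHACGGTGTACGYTMVGBK), then reverse for 5'→3'.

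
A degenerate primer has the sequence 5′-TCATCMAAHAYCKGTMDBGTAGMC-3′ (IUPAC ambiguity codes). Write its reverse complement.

5'-GKCTACVHKACMGRTDTTKGATGA-3'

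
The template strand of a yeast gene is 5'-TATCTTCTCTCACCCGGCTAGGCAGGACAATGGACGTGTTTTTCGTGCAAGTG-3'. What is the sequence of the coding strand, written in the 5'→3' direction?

5'-CACTTGCACGAAAAACACGTCCATTGTCCTGCCTAGCCGGGTGAGAGAAGATA-3'

The coding strand is complementary and antiparallel to the template: take the complement (A↔T, G↔C) and reverse.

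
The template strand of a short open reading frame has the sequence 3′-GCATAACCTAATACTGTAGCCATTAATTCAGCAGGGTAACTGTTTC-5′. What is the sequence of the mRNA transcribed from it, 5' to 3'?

5'-CGUAUUGGAUUAUGACAUCGGUAAUUAAGUCGUCCCAUUGACAAAG-3'

Reading the template 3'→5' as shown, RNA polymerase pairs each base (A→U, T→A, G↔C) to build mRNA 5'→3' directly.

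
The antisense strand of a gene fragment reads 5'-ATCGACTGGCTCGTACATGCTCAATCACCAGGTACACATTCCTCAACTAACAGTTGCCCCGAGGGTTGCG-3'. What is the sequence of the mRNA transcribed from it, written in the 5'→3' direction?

5'-CGCAACCCUCGGGGCAACUGUUAGUUGAGGAAUGUGUACCUGGUGAUUGAGCAUGUACGAGCCAGUCGAU-3'

RNA polymerase reads the template 3'→5' and synthesizes mRNA 5'→3' by base-pairing (A→U, T→A, G↔C). The complement of the template is TAGCTGACCGAGCATGTACGAGTTAGTGGTCCATGTGTAAGGAGTTGATTGTCAACGGGGCTCCCAACGC; antiparallel, so 5'→3' the coding strand is CGCAACCCTCGGGGCAACTGTTAGTTGAGGAATGTGTACCTGGTGATTGAGCATGTACGAGCCAGTCGAT. Replace T with U for the mRNA.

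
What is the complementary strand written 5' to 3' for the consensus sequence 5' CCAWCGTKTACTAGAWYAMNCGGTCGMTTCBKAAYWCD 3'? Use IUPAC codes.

5'-HGWRTTMVGAAKCGACCGNKTRWTCTAGTAMACGWTGG-3'

Standard pairs A↔T, G↔C; ambiguity codes pair Y↔R, M↔K, W↔W, B↔V, D↔H, N↔N. Complement (GGTWGCAMATGATCTWRTKNGCCAGCKAAGVMTTRWGH), then reverse for 5'→3'.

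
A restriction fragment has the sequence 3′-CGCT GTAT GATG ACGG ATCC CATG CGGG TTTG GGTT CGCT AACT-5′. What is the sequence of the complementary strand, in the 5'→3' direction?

5′-GCGACATACTACTGCCTAGGGTACGCCCAAACCCAAGCGATTGA-3′

The strand is given 3'→5', so its complement runs 5'→3' in the same left-to-right order: pair each base A↔T, G↔C.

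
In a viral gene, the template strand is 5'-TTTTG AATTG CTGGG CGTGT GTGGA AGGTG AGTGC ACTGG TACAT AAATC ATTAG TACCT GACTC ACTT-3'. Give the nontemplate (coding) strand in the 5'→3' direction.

5'-AAGTGAGTCAGGTACTAATGATTTATGTACCAGTGCACTCACCTTCCACACACGCCCAGCAATTCAAAA-3'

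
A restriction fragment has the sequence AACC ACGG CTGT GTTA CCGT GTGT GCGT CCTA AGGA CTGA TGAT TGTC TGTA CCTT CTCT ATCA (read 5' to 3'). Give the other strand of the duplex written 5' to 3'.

5'-TGATAGAGAAGGTACAGACAATCATCAGTCCTTAGGACGCACACACGGTAACACAGCCGTGGTT-3'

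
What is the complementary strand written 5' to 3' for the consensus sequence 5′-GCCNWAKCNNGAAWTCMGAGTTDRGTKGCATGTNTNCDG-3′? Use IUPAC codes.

5′-CHGNANACATGCMACYHAACTCKGAWTTCNNGMTWNGGC-3′

Standard pairs A↔T, G↔C; ambiguity codes pair R↔Y, M↔K, W↔W, D↔H, N↔N. Complement (CGGNWTMGNNCTTWAGKCTCAAHYCAMCGTACANANGHC), then reverse for 5'→3'.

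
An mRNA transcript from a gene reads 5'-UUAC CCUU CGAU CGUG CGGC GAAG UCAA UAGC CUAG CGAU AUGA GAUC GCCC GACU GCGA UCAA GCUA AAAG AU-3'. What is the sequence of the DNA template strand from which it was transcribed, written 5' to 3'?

5'-ATCTTTTAGCTTGATCGCAGTCGGGCGATCTCATATCGCTAGGCTATTGACTTCGCCGCACGATCGAAGGGTAA-3'

Replace U with T to get the coding DNA strand: TTACCCTTCGATCGTGCGGCGAAGTCAATAGCCTAGCGATATGAGATCGCCCGACTGCGATCAAGCTAAAAGAT. The template strand is its reverse complement (complement AATGGGAAGCTAGCACGCCGCTTCAGTTATCGGATCGCTATACTCTAGCGGGCTGACGCTAGTTCGATTTTCTA, then reverse).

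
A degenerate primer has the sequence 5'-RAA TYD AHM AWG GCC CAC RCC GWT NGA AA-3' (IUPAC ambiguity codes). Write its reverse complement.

5′-TTTCNAWCGGYGTGGGCCWTKDTHRATTY-3′

Standard pairs A↔T, G↔C; ambiguity codes pair R↔Y, M↔K, W↔W, D↔H, N↔N. Complement (YTTARHTDKTWCCGGGTGYGGCWANCTTT), then reverse for 5'→3'.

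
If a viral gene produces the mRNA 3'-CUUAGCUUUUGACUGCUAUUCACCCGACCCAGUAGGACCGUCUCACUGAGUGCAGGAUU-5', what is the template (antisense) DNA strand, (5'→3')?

Written 5'→3' the mRNA is UUAGGACGUGAGUCACUCUGCCAGGAUGACCCAGCCCACUUAUCGUCAGUUUUCGAUUC, so the coding DNA strand is TTAGGACGTGAGTCACTCTGCCAGGATGACCCAGCCCACTTATCGTCAGTTTTCGATTC. The template is its reverse complement.

5'-GAATCGAAAACTGACGATAAGTGGGCTGGGTCATCCTGGCAGAGTGACTCACGTCCTAA-3'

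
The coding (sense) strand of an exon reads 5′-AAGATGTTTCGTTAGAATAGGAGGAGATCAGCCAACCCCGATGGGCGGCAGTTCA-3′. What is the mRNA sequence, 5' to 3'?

mRNA has the coding-strand sequence with U in place of T.

5'-AAGAUGUUUCGUUAGAAUAGGAGGAGAUCAGCCAACCCCGAUGGGCGGCAGUUCA-3'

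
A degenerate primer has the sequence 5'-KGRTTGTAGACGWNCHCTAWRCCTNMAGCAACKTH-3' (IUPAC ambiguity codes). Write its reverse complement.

5'-DAMGTTGCTKNAGGYWTAGDGNWCGTCTACAAYCM-3'

Standard pairs A↔T, G↔C; ambiguity codes pair R↔Y, M↔K, W↔W, H↔D, N↔N. Complement (MCYAACATCTGCWNGDGATWYGGANKTCGTTGMAD), then reverse for 5'→3'.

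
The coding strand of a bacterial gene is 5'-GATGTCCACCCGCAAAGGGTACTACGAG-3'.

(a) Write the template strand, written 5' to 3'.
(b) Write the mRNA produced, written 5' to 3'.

(a) 5'-CTCGTAGTACCCTTTGCGGGTGGACATC-3'
(b) 5'-GAUGUCCACCCGCAAAGGGUACUACGAG-3'

(a) The template strand is the reverse complement of the coding strand: complement CTACAGGTGGGCGTTTCCCATGATGCTC, then reverse.
(b) mRNA matches the coding strand with T→U.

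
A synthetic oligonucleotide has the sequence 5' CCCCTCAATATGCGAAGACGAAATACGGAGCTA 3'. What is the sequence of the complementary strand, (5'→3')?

5′-TAGCTCCGTATTTCGTCTTCGCATATTGAGGGG-3′

The complement of CCCCTCAATATGCGAAGACGAAATACGGAGCTA is GGGGAGTTATACGCTTCTGCTTTATGCCTCGAT (A↔T, G↔C). DNA strands are antiparallel, so the complementary strand runs 3'→5'; reversing gives the 5'→3' form.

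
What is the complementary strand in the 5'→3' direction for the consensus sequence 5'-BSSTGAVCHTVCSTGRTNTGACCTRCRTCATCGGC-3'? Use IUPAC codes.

5′-GCCGATGAYGYAGGTCANAYCASGBADGBTCASSV-3′

Standard pairs A↔T, G↔C; ambiguity codes pair R↔Y, S↔S, B↔V, H↔D, N↔N. Complement (VSSACTBGDABGSACYANACTGGAYGYAGTAGCCG), then reverse for 5'→3'.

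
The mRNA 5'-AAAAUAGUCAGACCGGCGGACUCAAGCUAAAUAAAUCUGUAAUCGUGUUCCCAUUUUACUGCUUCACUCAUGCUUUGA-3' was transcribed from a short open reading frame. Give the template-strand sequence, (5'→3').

5'-TCAAAGCATGAGTGAAGCAGTAAAATGGGAACACGATTACAGATTTATTTAGCTTGAGTCCGCCGGTCTGACTATTTT-3'

Replace U with T to get the coding DNA strand: AAAATAGTCAGACCGGCGGACTCAAGCTAAATAAATCTGTAATCGTGTTCCCATTTTACTGCTTCACTCATGCTTTGA. The template strand is its reverse complement (complement TTTTATCAGTCTGGCCGCCTGAGTTCGATTTATTTAGACATTAGCACAAGGGTAAAATGACGAAGTGAGTACGAAACT, then reverse).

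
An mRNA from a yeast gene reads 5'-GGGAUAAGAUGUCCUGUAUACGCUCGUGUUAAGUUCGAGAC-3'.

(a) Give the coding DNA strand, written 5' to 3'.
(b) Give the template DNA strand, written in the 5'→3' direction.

(a) 5'-GGGATAAGATGTCCTGTATACGCTCGTGTTAAGTTCGAGAC-3'
(b) 5'-GTCTCGAACTTAACACGAGCGTATACAGGACATCTTATCCC-3'

(a) The coding strand matches the mRNA with U→T.
(b) The template strand is the reverse complement of the coding strand.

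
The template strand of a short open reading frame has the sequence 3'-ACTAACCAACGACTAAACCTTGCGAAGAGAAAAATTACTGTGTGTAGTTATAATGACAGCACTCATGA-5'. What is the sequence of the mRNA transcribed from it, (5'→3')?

Reading the template 3'→5' as shown, RNA polymerase pairs each base (A→U, T→A, G↔C) to build mRNA 5'→3' directly.

5'-UGAUUGGUUGCUGAUUUGGAACGCUUCUCUUUUUAAUGACACACAUCAAUAUUACUGUCGUGAGUACU-3'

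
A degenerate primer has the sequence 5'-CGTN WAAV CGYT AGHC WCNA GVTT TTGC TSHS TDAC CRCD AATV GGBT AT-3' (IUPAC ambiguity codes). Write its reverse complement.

5'-ATAVCCBATTHGYGGTHASDSAGCAAAABCTNGWGDCTARCGBTTWNACG-3'

Standard pairs A↔T, G↔C; ambiguity codes pair R↔Y, W↔W, S↔S, B↔V, D↔H, N↔N. Complement (GCANWTTBGCRATCDGWGNTCBAAAACGASDSAHTGGYGHTTABCCVATA), then reverse for 5'→3'.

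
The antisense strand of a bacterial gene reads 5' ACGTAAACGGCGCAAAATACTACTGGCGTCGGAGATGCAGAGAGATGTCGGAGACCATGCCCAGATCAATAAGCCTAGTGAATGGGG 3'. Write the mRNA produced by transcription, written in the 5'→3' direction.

The mRNA has the sequence of the coding strand (reverse complement of the template) with T→U. Reverse complement of ACGTAAACGGCGCAAAATACTACTGGCGTCGGAGATGCAGAGAGATGTCGGAGACCATGCCCAGATCAATAAGCCTAGTGAATGGGG is CCCCATTCACTAGGCTTATTGATCTGGGCATGGTCTCCGACATCTCTCTGCATCTCCGACGCCAGTAGTATTTTGCGCCGTTTACGT; then T→U.

5'-CCCCAUUCACUAGGCUUAUUGAUCUGGGCAUGGUCUCCGACAUCUCUCUGCAUCUCCGACGCCAGUAGUAUUUUGCGCCGUUUACGU-3'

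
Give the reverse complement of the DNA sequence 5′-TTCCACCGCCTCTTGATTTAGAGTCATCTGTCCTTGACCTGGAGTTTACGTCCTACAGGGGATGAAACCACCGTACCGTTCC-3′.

5′-GGAACGGTACGGTGGTTTCATCCCCTGTAGGACGTAAACTCCAGGTCAAGGACAGATGACTCTAAATCAAGAGGCGGTGGAA-3′

Complement each base (A↔T, G↔C): AAGGTGGCGGAGAACTAAATCTCAGTAGACAGGAACTGGACCTCAAATGCAGGATGTCCCCTACTTTGGTGGCATGGCAAGG. Then reverse.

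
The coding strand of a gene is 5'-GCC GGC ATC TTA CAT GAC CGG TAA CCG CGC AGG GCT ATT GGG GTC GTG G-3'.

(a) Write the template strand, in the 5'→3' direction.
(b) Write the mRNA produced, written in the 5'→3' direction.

(a) 5′-CCACGACCCCAATAGCCCTGCGCGGTTACCGGTCATGTAAGATGCCGGC-3′
(b) 5'-GCCGGCAUCUUACAUGACCGGUAACCGCGCAGGGCUAUUGGGGUCGUGG-3'

(a) The template strand is the reverse complement of the coding strand: complement CGGCCGTAGAATGTACTGGCCATTGGCGCGTCCCGATAACCCCAGCACC, then reverse.
(b) mRNA matches the coding strand with T→U.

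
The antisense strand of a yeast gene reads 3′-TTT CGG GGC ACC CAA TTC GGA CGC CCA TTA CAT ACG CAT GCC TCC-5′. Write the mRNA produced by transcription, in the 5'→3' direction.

5'-AAAGCCCCGUGGGUUAAGCCUGCGGGUAAUGUAUGCGUACGGAGG-3'

Reading the template 3'→5' as shown, RNA polymerase pairs each base (A→U, T→A, G↔C) to build mRNA 5'→3' directly.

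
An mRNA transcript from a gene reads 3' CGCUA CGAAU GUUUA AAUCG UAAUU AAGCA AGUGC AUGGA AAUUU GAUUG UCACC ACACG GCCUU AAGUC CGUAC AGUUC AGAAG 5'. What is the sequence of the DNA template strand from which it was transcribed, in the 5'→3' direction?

Written 5'→3' the mRNA is GAAGACUUGACAUGCCUGAAUUCCGGCACACCACUGUUAGUUUAAAGGUACGUGAACGAAUUAAUGCUAAAUUUGUAAGCAUCGC, so the coding DNA strand is GAAGACTTGACATGCCTGAATTCCGGCACACCACTGTTAGTTTAAAGGTACGTGAACGAATTAATGCTAAATTTGTAAGCATCGC. The template is its reverse complement.

5'-GCGATGCTTACAAATTTAGCATTAATTCGTTCACGTACCTTTAAACTAACAGTGGTGTGCCGGAATTCAGGCATGTCAAGTCTTC-3'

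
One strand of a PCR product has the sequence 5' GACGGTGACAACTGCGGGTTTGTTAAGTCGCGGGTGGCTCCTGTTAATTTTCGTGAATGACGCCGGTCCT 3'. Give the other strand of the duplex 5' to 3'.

The complement of GACGGTGACAACTGCGGGTTTGTTAAGTCGCGGGTGGCTCCTGTTAATTTTCGTGAATGACGCCGGTCCT is CTGCCACTGTTGACGCCCAAACAATTCAGCGCCCACCGAGGACAATTAAAAGCACTTACTGCGGCCAGGA (A↔T, G↔C). DNA strands are antiparallel, so the complementary strand runs 3'→5'; reversing gives the 5'→3' form.

5'-AGGACCGGCGTCATTCACGAAAATTAACAGGAGCCACCCGCGACTTAACAAACCCGCAGTTGTCACCGTC-3'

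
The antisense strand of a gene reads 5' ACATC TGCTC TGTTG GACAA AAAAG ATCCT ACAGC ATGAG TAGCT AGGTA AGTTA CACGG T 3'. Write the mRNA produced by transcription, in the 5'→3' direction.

5'-ACCGUGUAACUUACCUAGCUACUCAUGCUGUAGGAUCUUUUUUGUCCAACAGAGCAGAUGU-3'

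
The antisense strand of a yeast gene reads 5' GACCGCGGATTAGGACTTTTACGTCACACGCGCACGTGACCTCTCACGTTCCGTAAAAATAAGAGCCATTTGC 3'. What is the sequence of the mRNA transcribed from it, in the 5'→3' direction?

5'-GCAAAUGGCUCUUAUUUUUACGGAACGUGAGAGGUCACGUGCGCGUGUGACGUAAAAGUCCUAAUCCGCGGUC-3'

The mRNA has the sequence of the coding strand (reverse complement of the template) with T→U. Reverse complement of GACCGCGGATTAGGACTTTTACGTCACACGCGCACGTGACCTCTCACGTTCCGTAAAAATAAGAGCCATTTGC is GCAAATGGCTCTTATTTTTACGGAACGTGAGAGGTCACGTGCGCGTGTGACGTAAAAGTCCTAATCCGCGGTC; then T→U.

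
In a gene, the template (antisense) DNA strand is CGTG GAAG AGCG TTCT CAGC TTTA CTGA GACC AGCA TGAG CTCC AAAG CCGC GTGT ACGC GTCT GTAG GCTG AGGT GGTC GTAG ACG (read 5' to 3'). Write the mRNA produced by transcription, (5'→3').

The mRNA has the sequence of the coding strand (reverse complement of the template) with T→U. Reverse complement of CGTGGAAGAGCGTTCTCAGCTTTACTGAGACCAGCATGAGCTCCAAAGCCGCGTGTACGCGTCTGTAGGCTGAGGTGGTCGTAGACG is CGTCTACGACCACCTCAGCCTACAGACGCGTACACGCGGCTTTGGAGCTCATGCTGGTCTCAGTAAAGCTGAGAACGCTCTTCCACG; then T→U.

5'-CGUCUACGACCACCUCAGCCUACAGACGCGUACACGCGGCUUUGGAGCUCAUGCUGGUCUCAGUAAAGCUGAGAACGCUCUUCCACG-3'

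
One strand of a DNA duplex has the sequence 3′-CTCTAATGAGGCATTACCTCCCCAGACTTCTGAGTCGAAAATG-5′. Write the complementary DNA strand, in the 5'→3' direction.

The strand is given 3'→5', so its complement runs 5'→3' in the same left-to-right order: pair each base A↔T, G↔C.

5'-GAGATTACTCCGTAATGGAGGGGTCTGAAGACTCAGCTTTTAC-3'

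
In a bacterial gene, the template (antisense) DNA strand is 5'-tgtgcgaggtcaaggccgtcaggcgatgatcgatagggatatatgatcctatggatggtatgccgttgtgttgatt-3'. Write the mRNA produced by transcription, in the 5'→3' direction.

RNA polymerase reads the template 3'→5' and synthesizes mRNA 5'→3' by base-pairing (A→U, T→A, G↔C). The complement of the template is ACACGCTCCAGTTCCGGCAGTCCGCTACTAGCTATCCCTATATACTAGGATACCTACCATACGGCAACACAACTAA; antiparallel, so 5'→3' the coding strand is AATCAACACAACGGCATACCATCCATAGGATCATATATCCCTATCGATCATCGCCTGACGGCCTTGACCTCGCACA. Replace T with U for the mRNA.

5'-AAUCAACACAACGGCAUACCAUCCAUAGGAUCAUAUAUCCCUAUCGAUCAUCGCCUGACGGCCUUGACCUCGCACA-3'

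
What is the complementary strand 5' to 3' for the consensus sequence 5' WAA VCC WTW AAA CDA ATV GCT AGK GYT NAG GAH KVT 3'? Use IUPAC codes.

5'-ABMDTCCTNARCMCTAGCBATTHGTTTWAWGGBTTW-3'

Standard pairs A↔T, G↔C; ambiguity codes pair Y↔R, K↔M, W↔W, D↔H, V↔B, N↔N. Complement (WTTBGGWAWTTTGHTTABCGATCMCRANTCCTDMBA), then reverse for 5'→3'.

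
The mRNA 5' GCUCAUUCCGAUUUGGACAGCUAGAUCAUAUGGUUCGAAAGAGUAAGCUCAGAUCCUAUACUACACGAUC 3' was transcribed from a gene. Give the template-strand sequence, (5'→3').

5'-GATCGTGTAGTATAGGATCTGAGCTTACTCTTTCGAACCATATGATCTAGCTGTCCAAATCGGAATGAGC-3'

Replace U with T to get the coding DNA strand: GCTCATTCCGATTTGGACAGCTAGATCATATGGTTCGAAAGAGTAAGCTCAGATCCTATACTACACGATC. The template strand is its reverse complement (complement CGAGTAAGGCTAAACCTGTCGATCTAGTATACCAAGCTTTCTCATTCGAGTCTAGGATATGATGTGCTAG, then reverse).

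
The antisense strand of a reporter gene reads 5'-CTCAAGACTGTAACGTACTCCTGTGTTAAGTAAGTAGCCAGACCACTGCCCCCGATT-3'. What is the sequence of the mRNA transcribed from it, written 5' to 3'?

5'-AAUCGGGGGCAGUGGUCUGGCUACUUACUUAACACAGGAGUACGUUACAGUCUUGAG-3'

The mRNA has the sequence of the coding strand (reverse complement of the template) with T→U. Reverse complement of CTCAAGACTGTAACGTACTCCTGTGTTAAGTAAGTAGCCAGACCACTGCCCCCGATT is AATCGGGGGCAGTGGTCTGGCTACTTACTTAACACAGGAGTACGTTACAGTCTTGAG; then T→U.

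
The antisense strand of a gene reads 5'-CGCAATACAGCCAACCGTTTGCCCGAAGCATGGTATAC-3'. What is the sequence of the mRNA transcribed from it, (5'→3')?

5'-GUAUACCAUGCUUCGGGCAAACGGUUGGCUGUAUUGCG-3'

The mRNA has the sequence of the coding strand (reverse complement of the template) with T→U. Reverse complement of CGCAATACAGCCAACCGTTTGCCCGAAGCATGGTATAC is GTATACCATGCTTCGGGCAAACGGTTGGCTGTATTGCG; then T→U.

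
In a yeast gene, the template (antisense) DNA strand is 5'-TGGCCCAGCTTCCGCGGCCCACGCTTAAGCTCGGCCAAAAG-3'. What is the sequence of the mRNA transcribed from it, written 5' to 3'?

The mRNA has the sequence of the coding strand (reverse complement of the template) with T→U. Reverse complement of TGGCCCAGCTTCCGCGGCCCACGCTTAAGCTCGGCCAAAAG is CTTTTGGCCGAGCTTAAGCGTGGGCCGCGGAAGCTGGGCCA; then T→U.

5'-CUUUUGGCCGAGCUUAAGCGUGGGCCGCGGAAGCUGGGCCA-3'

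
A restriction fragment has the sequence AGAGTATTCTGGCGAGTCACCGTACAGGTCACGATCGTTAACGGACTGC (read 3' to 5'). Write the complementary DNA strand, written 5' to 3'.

5'-TCTCATAAGACCGCTCAGTGGCATGTCCAGTGCTAGCAATTGCCTGACG-3'

The strand is given 3'→5', so its complement runs 5'→3' in the same left-to-right order: pair each base A↔T, G↔C.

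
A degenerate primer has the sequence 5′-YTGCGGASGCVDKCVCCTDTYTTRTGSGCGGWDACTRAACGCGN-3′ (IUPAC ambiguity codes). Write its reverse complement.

Standard pairs A↔T, G↔C; ambiguity codes pair R↔Y, K↔M, W↔W, S↔S, D↔H, V↔B, N↔N. Complement (RACGCCTSCGBHMGBGGAHARAAYACSCGCCWHTGAYTTGCGCN), then reverse for 5'→3'.

5'-NCGCGTTYAGTHWCCGCSCAYAARAHAGGBGMHBGCSTCCGCAR-3'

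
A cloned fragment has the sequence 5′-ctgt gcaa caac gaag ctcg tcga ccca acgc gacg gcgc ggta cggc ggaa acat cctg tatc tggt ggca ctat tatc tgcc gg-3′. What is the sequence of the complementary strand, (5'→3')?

5'-CCGGCAGATAATAGTGCCACCAGATACAGGATGTTTCCGCCGTACCGCGCCGTCGCGTTGGGTCGACGAGCTTCGTTGTTGCACAG-3'

The complement of CTGTGCAACAACGAAGCTCGTCGACCCAACGCGACGGCGCGGTACGGCGGAAACATCCTGTATCTGGTGGCACTATTATCTGCCGG is GACACGTTGTTGCTTCGAGCAGCTGGGTTGCGCTGCCGCGCCATGCCGCCTTTGTAGGACATAGACCACCGTGATAATAGACGGCC (A↔T, G↔C). DNA strands are antiparallel, so the complementary strand runs 3'→5'; reversing gives the 5'→3' form.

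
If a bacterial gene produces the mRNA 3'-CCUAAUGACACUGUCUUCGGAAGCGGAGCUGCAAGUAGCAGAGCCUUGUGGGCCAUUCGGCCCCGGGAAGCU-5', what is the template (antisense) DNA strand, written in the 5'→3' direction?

5′-GGATTACTGTGACAGAAGCCTTCGCCTCGACGTTCATCGTCTCGGAACACCCGGTAAGCCGGGGCCCTTCGA-3′

Written 5'→3' the mRNA is UCGAAGGGCCCCGGCUUACCGGGUGUUCCGAGACGAUGAACGUCGAGGCGAAGGCUUCUGUCACAGUAAUCC, so the coding DNA strand is TCGAAGGGCCCCGGCTTACCGGGTGTTCCGAGACGATGAACGTCGAGGCGAAGGCTTCTGTCACAGTAATCC. The template is its reverse complement.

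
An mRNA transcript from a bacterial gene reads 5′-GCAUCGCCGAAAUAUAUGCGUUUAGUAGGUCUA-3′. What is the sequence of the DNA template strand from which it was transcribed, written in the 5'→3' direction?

5'-TAGACCTACTAAACGCATATATTTCGGCGATGC-3'

Replace U with T to get the coding DNA strand: GCATCGCCGAAATATATGCGTTTAGTAGGTCTA. The template strand is its reverse complement (complement CGTAGCGGCTTTATATACGCAAATCATCCAGAT, then reverse).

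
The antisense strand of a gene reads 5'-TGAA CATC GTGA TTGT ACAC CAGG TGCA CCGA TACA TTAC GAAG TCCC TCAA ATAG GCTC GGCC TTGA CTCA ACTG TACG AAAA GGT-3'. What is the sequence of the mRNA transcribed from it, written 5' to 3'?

The mRNA has the sequence of the coding strand (reverse complement of the template) with T→U. Reverse complement of TGAACATCGTGATTGTACACCAGGTGCACCGATACATTACGAAGTCCCTCAAATAGGCTCGGCCTTGACTCAACTGTACGAAAAGGT is ACCTTTTCGTACAGTTGAGTCAAGGCCGAGCCTATTTGAGGGACTTCGTAATGTATCGGTGCACCTGGTGTACAATCACGATGTTCA; then T→U.

5'-ACCUUUUCGUACAGUUGAGUCAAGGCCGAGCCUAUUUGAGGGACUUCGUAAUGUAUCGGUGCACCUGGUGUACAAUCACGAUGUUCA-3'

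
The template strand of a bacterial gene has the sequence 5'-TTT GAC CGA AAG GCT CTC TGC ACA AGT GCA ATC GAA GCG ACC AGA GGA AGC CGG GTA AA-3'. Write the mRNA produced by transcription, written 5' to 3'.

RNA polymerase reads the template 3'→5' and synthesizes mRNA 5'→3' by base-pairing (A→U, T→A, G↔C). The complement of the template is AAACTGGCTTTCCGAGAGACGTGTTCACGTTAGCTTCGCTGGTCTCCTTCGGCCCATTT; antiparallel, so 5'→3' the coding strand is TTTACCCGGCTTCCTCTGGTCGCTTCGATTGCACTTGTGCAGAGAGCCTTTCGGTCAAA. Replace T with U for the mRNA.

5′-UUUACCCGGCUUCCUCUGGUCGCUUCGAUUGCACUUGUGCAGAGAGCCUUUCGGUCAAA-3′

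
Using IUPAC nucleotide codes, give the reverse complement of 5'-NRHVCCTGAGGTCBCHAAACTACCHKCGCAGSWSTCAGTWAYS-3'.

5'-SRTWACTGASWSCTGCGMDGGTAGTTTDGVGACCTCAGGBDYN-3'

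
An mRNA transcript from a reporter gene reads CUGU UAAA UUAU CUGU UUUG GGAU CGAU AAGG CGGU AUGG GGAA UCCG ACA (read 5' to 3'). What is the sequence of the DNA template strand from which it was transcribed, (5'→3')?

Replace U with T to get the coding DNA strand: CTGTTAAATTATCTGTTTTGGGATCGATAAGGCGGTATGGGGAATCCGACA. The template strand is its reverse complement (complement GACAATTTAATAGACAAAACCCTAGCTATTCCGCCATACCCCTTAGGCTGT, then reverse).

5'-TGTCGGATTCCCCATACCGCCTTATCGATCCCAAAACAGATAATTTAACAG-3'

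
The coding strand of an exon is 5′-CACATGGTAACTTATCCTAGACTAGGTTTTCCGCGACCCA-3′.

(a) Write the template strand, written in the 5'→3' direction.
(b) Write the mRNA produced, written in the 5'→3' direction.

(a) 5'-TGGGTCGCGGAAAACCTAGTCTAGGATAAGTTACCATGTG-3'
(b) 5'-CACAUGGUAACUUAUCCUAGACUAGGUUUUCCGCGACCCA-3'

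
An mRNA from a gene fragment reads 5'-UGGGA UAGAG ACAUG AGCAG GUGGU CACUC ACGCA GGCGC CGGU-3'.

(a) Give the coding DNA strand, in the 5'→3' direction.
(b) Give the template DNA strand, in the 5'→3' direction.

(a) The coding strand matches the mRNA with U→T.
(b) The template strand is the reverse complement of the coding strand.

(a) 5′-TGGGATAGAGACATGAGCAGGTGGTCACTCACGCAGGCGCCGGT-3′
(b) 5'-ACCGGCGCCTGCGTGAGTGACCACCTGCTCATGTCTCTATCCCA-3'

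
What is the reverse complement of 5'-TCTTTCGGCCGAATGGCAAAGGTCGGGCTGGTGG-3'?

Reading the sequence 3'→5' and pairing each base (A↔T, G↔C) gives the reverse complement directly.

5'-CCACCAGCCCGACCTTTGCCATTCGGCCGAAAGA-3'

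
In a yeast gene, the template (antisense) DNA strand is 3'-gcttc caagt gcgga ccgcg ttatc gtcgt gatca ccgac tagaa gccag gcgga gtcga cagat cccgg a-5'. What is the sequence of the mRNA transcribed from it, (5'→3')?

Reading the template 3'→5' as shown, RNA polymerase pairs each base (A→U, T→A, G↔C) to build mRNA 5'→3' directly.

5'-CGAAGGUUCACGCCUGGCGCAAUAGCAGCACUAGUGGCUGAUCUUCGGUCCGCCUCAGCUGUCUAGGGCCU-3'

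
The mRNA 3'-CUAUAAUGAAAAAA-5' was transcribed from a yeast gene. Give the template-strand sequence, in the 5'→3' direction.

5′-GATATTACTTTTTT-3′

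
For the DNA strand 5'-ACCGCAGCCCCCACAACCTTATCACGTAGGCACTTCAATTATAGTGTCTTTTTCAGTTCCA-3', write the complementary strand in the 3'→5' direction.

3'-TGGCGTCGGGGGTGTTGGAATAGTGCATCCGTGAAGTTAATATCACAGAAAAAGTCAAGGT-5'

Base-pairing A↔T, G↔C gives the complement. The complementary strand is antiparallel, so paired with a 5'→3' strand it runs 3'→5'.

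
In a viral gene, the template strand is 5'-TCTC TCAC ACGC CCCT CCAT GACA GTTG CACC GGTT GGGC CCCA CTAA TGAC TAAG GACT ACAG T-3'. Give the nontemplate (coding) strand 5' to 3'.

5'-ACTGTAGTCCTTAGTCATTAGTGGGGCCCAACCGGTGCAACTGTCATGGAGGGGCGTGTGAGAGA-3'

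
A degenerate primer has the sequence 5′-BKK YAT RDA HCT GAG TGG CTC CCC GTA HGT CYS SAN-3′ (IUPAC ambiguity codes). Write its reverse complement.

Standard pairs A↔T, G↔C; ambiguity codes pair R↔Y, K↔M, S↔S, B↔V, D↔H, N↔N. Complement (VMMRTAYHTDGACTCACCGAGGGGCATDCAGRSSTN), then reverse for 5'→3'.

5′-NTSSRGACDTACGGGGAGCCACTCAGDTHYATRMMV-3′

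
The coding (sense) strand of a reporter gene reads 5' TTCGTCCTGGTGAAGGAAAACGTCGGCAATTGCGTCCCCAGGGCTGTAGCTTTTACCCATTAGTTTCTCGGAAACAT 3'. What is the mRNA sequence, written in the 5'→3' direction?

mRNA has the coding-strand sequence with U in place of T.

5'-UUCGUCCUGGUGAAGGAAAACGUCGGCAAUUGCGUCCCCAGGGCUGUAGCUUUUACCCAUUAGUUUCUCGGAAACAU-3'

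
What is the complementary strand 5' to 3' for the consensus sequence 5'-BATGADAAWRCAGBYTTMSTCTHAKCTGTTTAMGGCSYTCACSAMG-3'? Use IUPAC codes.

5'-CKTSGTGARSGCCKTAAACAGMTDAGASKAARVCTGYWTTHTCATV-3'

Standard pairs A↔T, G↔C; ambiguity codes pair R↔Y, M↔K, W↔W, S↔S, B↔V, D↔H. Complement (VTACTHTTWYGTCVRAAKSAGADTMGACAAATKCCGSRAGTGSTKC), then reverse for 5'→3'.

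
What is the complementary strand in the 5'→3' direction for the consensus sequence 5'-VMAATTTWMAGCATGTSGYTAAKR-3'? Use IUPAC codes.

5'-YMTTARCSACATGCTKWAAATTKB-3'

Standard pairs A↔T, G↔C; ambiguity codes pair R↔Y, M↔K, W↔W, S↔S, V↔B. Complement (BKTTAAAWKTCGTACASCRATTMY), then reverse for 5'→3'.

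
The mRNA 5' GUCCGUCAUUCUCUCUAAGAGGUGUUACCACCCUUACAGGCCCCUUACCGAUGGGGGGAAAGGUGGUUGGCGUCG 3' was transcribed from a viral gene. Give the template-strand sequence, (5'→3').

Replace U with T to get the coding DNA strand: GTCCGTCATTCTCTCTAAGAGGTGTTACCACCCTTACAGGCCCCTTACCGATGGGGGGAAAGGTGGTTGGCGTCG. The template strand is its reverse complement (complement CAGGCAGTAAGAGAGATTCTCCACAATGGTGGGAATGTCCGGGGAATGGCTACCCCCCTTTCCACCAACCGCAGC, then reverse).

5'-CGACGCCAACCACCTTTCCCCCCATCGGTAAGGGGCCTGTAAGGGTGGTAACACCTCTTAGAGAGAATGACGGAC-3'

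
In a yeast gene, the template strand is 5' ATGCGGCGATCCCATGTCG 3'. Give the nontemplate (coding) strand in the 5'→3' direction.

5'-CGACATGGGATCGCCGCAT-3'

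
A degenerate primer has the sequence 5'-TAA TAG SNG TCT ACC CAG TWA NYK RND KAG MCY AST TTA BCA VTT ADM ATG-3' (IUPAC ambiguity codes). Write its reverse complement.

5'-CATKHTAABTGVTAAASTRGKCTMHNYMRNTWACTGGGTAGACNSCTATTA-3'

Standard pairs A↔T, G↔C; ambiguity codes pair R↔Y, M↔K, W↔W, S↔S, B↔V, D↔H, N↔N. Complement (ATTATCSNCAGATGGGTCAWTNRMYNHMTCKGRTSAAATVGTBAATHKTAC), then reverse for 5'→3'.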